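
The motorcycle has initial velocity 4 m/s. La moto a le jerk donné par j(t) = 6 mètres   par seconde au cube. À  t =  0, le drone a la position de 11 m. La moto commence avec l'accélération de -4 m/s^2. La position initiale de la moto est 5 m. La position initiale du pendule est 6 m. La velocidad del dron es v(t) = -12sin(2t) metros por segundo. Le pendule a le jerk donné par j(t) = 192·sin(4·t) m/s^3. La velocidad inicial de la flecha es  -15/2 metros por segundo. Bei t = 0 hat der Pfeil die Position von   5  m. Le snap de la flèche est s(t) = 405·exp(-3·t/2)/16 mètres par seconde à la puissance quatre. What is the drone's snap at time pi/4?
Starting from velocity v(t) = -12·sin(2·t), we take 3 derivatives. The derivative of velocity gives acceleration: a(t) = -24·cos(2·t). Taking d/dt of a(t), we find j(t) = 48·sin(2·t). The derivative of jerk gives snap: s(t) = 96·cos(2·t). Using s(t) = 96·cos(2·t) and substituting t = pi/4, we find s = 0.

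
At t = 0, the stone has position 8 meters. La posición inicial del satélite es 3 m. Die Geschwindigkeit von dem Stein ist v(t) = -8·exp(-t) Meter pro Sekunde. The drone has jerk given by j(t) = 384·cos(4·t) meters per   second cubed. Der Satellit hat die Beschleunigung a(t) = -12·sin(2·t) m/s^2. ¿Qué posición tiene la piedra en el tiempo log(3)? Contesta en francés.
Pour résoudre ceci, nous devons prendre 1 intégrale de notre équation de la vitesse v(t) = -8·exp(-t). En intégrant la vitesse et en utilisant la condition initiale x(0) = 8, nous obtenons x(t) = 8·exp(-t). Nous avons la position x(t) = 8·exp(-t). En substituant t = log(3): x(log(3)) = 8/3.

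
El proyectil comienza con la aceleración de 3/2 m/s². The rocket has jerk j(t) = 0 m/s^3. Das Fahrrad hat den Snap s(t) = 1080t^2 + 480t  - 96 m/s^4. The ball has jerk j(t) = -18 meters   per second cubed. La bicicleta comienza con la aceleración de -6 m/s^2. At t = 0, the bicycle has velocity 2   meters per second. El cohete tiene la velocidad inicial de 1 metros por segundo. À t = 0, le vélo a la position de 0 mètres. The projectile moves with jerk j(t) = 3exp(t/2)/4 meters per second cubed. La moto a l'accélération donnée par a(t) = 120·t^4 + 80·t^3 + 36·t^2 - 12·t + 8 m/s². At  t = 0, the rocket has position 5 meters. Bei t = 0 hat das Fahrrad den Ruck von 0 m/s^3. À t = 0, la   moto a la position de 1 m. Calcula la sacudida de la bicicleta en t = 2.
Necesitamos integrar nuestra ecuación del snap s(t) = 1080·t^2 + 480·t - 96 1 vez. La antiderivada del snap, con j(0) = 0, da la sacudida: j(t) = 24·t·(15·t^2 + 10·t - 4). De la ecuación de la sacudida j(t) = 24·t·(15·t^2 + 10·t - 4), sustituimos t = 2 para obtener j = 3648.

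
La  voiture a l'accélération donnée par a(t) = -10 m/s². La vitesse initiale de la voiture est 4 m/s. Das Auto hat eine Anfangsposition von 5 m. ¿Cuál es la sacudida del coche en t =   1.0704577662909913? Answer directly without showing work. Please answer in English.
The answer is 0.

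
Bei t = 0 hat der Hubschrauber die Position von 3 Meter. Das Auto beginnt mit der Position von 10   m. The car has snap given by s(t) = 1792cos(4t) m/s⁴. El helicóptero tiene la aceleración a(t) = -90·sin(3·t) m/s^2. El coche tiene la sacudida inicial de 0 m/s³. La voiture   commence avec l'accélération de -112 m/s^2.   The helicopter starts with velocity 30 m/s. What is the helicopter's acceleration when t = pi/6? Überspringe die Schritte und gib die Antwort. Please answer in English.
The acceleration at t = pi/6 is a = -90.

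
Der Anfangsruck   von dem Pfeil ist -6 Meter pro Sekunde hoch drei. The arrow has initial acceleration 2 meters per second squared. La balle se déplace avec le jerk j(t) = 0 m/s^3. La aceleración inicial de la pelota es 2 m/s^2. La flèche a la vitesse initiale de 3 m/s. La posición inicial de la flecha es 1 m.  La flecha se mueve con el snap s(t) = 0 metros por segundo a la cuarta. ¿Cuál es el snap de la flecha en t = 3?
Tenemos el snap s(t) = 0. Sustituyendo t = 3: s(3) = 0.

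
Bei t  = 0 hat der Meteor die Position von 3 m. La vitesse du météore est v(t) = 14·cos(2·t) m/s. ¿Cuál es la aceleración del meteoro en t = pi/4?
Para resolver esto, necesitamos tomar 1 derivada de nuestra ecuación de la velocidad v(t) = 14·cos(2·t). Tomando d/dt de v(t), encontramos a(t) = -28·sin(2·t). Tenemos la aceleración a(t) = -28·sin(2·t). Sustituyendo t = pi/4: a(pi/4) = -28.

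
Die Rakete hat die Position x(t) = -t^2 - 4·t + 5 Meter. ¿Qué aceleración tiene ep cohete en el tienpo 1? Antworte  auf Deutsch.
Ausgehend von der Position x(t) = -t^2 - 4·t + 5, nehmen wir 2 Ableitungen. Die Ableitung von der Position ergibt die Geschwindigkeit: v(t) = -2·t - 4. Mit d/dt von v(t) finden wir a(t) = -2. Aus der Gleichung für die Beschleunigung a(t) = -2, setzen wir t = 1 ein und erhalten a = -2.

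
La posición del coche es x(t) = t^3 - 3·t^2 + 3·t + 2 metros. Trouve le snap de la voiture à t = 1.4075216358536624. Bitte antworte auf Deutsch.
Wir müssen unsere Gleichung für die Position x(t) = t^3 - 3·t^2 + 3·t + 2 4-mal ableiten. Durch Ableiten von der Position erhalten wir die Geschwindigkeit: v(t) = 3·t^2 - 6·t + 3. Durch Ableiten von der Geschwindigkeit erhalten wir die Beschleunigung: a(t) = 6·t - 6. Mit d/dt von a(t) finden wir j(t) = 6. Durch Ableiten von dem Ruck erhalten wir den Snap: s(t) = 0. Aus der Gleichung für den Snap s(t) = 0, setzen wir t = 1.4075216358536624 ein und erhalten s = 0.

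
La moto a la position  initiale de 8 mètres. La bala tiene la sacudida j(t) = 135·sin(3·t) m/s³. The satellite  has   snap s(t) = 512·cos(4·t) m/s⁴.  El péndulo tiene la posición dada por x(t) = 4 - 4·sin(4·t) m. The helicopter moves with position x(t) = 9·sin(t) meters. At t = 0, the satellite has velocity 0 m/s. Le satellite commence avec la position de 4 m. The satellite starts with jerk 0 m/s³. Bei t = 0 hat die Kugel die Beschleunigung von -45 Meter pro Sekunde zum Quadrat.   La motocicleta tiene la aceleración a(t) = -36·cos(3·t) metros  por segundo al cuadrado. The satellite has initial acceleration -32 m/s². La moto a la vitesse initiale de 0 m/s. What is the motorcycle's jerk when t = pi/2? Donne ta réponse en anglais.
To solve this, we need to take 1 derivative of our acceleration equation a(t) = -36·cos(3·t). Differentiating acceleration, we get jerk: j(t) = 108·sin(3·t). We have jerk j(t) = 108·sin(3·t). Substituting t = pi/2: j(pi/2) = -108.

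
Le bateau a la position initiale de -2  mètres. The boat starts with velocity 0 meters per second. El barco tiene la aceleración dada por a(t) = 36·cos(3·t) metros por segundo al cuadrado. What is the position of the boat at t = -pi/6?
We must find the integral of our acceleration equation a(t) = 36·cos(3·t) 2 times. Integrating acceleration and using the initial condition v(0) = 0, we get v(t) = 12·sin(3·t). The antiderivative of velocity is position. Using x(0) = -2, we get x(t) = 2 - 4·cos(3·t). We have position x(t) = 2 - 4·cos(3·t). Substituting t = -pi/6: x(-pi/6) = 2.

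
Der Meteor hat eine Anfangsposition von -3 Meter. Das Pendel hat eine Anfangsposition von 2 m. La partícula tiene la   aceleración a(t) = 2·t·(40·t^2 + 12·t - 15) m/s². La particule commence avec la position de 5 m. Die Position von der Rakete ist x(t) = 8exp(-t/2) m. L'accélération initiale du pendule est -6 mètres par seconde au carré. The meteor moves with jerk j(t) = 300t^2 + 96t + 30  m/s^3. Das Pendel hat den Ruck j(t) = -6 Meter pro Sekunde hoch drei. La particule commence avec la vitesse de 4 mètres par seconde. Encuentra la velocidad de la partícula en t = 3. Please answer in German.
Wir müssen die Stammfunktion unserer Gleichung für die Beschleunigung a(t) = 2·t·(40·t^2 + 12·t - 15) 1-mal finden. Das Integral von der Beschleunigung, mit v(0) = 4, ergibt die Geschwindigkeit: v(t) = 20·t^4 + 8·t^3 - 15·t^2 + 4. Mit v(t) = 20·t^4 + 8·t^3 - 15·t^2 + 4 und Einsetzen von t = 3, finden wir v = 1705.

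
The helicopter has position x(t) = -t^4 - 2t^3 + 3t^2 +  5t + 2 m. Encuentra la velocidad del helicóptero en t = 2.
Partiendo de la posición x(t) = -t^4 - 2·t^3 + 3·t^2 + 5·t + 2, tomamos 1 derivada. Tomando d/dt de x(t), encontramos v(t) = -4·t^3 - 6·t^2 + 6·t + 5. Tenemos la velocidad v(t) = -4·t^3 - 6·t^2 + 6·t + 5. Sustituyendo t = 2: v(2) = -39.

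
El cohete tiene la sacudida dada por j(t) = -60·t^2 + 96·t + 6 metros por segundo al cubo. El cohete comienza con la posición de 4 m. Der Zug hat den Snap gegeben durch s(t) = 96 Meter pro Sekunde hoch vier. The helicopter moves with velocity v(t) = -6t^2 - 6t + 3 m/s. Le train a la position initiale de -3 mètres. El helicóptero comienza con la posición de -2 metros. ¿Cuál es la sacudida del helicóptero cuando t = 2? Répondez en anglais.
We must differentiate our velocity equation v(t) = -6·t^2 - 6·t + 3 2 times. The derivative of velocity gives acceleration: a(t) = -12·t - 6. The derivative of acceleration gives jerk: j(t) = -12. We have jerk j(t) = -12. Substituting t = 2: j(2) = -12.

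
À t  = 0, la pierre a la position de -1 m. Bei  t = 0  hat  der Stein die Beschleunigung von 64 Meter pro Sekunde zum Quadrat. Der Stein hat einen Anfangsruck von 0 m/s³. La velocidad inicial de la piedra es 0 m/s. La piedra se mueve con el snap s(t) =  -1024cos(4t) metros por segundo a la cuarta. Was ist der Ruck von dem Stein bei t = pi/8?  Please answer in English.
To solve this, we need to take 1 integral of our snap equation s(t) = -1024·cos(4·t). Integrating snap and using the initial condition j(0) = 0, we get j(t) = -256·sin(4·t). Using j(t) = -256·sin(4·t) and substituting t = pi/8, we find j = -256.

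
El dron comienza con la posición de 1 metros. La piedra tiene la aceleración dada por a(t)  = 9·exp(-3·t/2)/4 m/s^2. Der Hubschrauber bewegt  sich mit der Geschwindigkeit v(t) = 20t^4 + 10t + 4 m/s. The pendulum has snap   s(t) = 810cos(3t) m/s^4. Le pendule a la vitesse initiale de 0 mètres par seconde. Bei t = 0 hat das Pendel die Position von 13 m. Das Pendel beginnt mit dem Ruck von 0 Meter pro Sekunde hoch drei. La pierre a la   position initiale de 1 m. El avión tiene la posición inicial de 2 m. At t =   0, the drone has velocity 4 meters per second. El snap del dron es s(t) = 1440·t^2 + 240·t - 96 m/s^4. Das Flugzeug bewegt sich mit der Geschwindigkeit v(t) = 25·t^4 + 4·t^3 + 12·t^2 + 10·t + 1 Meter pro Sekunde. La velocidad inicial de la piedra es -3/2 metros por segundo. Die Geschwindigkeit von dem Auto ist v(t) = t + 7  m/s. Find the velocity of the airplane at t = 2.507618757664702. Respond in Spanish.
Tenemos la velocidad v(t) = 25·t^4 + 4·t^3 + 12·t^2 + 10·t + 1. Sustituyendo t = 2.507618757664702: v(2.507618757664702) = 1153.12849666049.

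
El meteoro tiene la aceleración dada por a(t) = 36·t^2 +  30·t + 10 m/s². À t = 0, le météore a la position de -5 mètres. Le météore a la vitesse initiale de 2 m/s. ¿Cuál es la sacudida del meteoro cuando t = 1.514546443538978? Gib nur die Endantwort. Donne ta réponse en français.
La réponse est 139.047343934806.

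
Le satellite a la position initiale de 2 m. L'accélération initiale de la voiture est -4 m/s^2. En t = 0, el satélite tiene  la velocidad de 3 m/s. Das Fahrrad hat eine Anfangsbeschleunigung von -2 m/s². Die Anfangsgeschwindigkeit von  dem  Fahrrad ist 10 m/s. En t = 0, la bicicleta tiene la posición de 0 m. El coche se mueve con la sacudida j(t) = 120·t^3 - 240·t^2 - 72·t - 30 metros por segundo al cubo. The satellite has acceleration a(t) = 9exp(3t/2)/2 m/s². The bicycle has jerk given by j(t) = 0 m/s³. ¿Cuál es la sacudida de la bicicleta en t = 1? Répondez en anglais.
We have jerk j(t) = 0. Substituting t = 1: j(1) = 0.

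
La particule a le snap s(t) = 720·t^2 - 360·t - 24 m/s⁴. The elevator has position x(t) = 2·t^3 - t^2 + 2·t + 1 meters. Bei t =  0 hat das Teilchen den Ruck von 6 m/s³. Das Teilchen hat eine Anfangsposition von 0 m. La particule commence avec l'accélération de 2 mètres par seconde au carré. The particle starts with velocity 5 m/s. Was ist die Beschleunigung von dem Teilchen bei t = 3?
Ausgehend von dem Snap s(t) = 720·t^2 - 360·t - 24, nehmen wir 2 Integrale. Durch Integration von dem Snap und Verwendung der Anfangsbedingung j(0) = 6, erhalten wir j(t) = 240·t^3 - 180·t^2 - 24·t + 6. Durch Integration von dem Ruck und Verwendung der Anfangsbedingung a(0) = 2, erhalten wir a(t) = 60·t^4 - 60·t^3 - 12·t^2 + 6·t + 2. Mit a(t) = 60·t^4 - 60·t^3 - 12·t^2 + 6·t + 2 und Einsetzen von t = 3, finden wir a = 3152.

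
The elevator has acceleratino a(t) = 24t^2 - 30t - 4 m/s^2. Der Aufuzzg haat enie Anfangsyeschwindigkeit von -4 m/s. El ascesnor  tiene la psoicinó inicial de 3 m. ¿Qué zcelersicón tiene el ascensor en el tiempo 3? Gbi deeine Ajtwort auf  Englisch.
We have acceleration a(t) = 24·t^2 - 30·t - 4. Substituting t = 3: a(3) = 122.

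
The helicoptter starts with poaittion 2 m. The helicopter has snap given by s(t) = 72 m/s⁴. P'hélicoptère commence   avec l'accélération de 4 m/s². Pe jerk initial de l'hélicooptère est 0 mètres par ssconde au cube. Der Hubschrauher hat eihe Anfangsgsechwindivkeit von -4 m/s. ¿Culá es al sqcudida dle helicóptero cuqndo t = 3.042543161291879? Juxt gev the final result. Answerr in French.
À t = 3.042543161291879, j = 219.063107613015.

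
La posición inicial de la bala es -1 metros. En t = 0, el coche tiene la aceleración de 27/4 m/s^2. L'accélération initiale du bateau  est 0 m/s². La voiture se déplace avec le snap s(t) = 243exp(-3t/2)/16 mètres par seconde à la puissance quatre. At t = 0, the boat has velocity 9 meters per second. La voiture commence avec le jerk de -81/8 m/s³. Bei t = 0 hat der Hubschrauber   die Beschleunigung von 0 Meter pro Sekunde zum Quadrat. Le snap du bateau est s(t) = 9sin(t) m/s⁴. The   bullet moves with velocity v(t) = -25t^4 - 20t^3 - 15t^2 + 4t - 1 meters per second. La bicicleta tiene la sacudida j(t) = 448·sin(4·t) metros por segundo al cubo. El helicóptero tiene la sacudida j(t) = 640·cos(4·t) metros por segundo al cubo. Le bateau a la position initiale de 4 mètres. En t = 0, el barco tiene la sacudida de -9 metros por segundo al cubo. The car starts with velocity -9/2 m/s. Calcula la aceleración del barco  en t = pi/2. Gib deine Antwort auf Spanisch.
Partiendo del snap s(t) = 9·sin(t), tomamos 2 antiderivadas. Integrando el snap y usando la condición inicial j(0) = -9, obtenemos j(t) = -9·cos(t). La integral de la sacudida es la aceleración. Usando a(0) = 0, obtenemos a(t) = -9·sin(t). Tenemos la aceleración a(t) = -9·sin(t). Sustituyendo t = pi/2: a(pi/2) = -9.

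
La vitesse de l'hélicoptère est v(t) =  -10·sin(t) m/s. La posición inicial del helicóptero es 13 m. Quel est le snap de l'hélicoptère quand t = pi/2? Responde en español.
Partiendo de la velocidad v(t) = -10·sin(t), tomamos 3 derivadas. La derivada de la velocidad da la aceleración: a(t) = -10·cos(t). La derivada de la aceleración da la sacudida: j(t) = 10·sin(t). Tomando d/dt de j(t), encontramos s(t) = 10·cos(t). De la ecuación del snap s(t) = 10·cos(t), sustituimos t = pi/2 para obtener s = 0.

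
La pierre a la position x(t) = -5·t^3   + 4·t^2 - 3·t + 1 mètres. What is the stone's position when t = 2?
We have position x(t) = -5·t^3 + 4·t^2 - 3·t + 1. Substituting t = 2: x(2) = -29.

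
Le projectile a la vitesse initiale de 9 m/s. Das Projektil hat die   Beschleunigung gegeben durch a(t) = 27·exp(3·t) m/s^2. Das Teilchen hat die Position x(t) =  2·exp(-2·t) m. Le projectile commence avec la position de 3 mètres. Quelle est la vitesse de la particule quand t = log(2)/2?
Nous devons dériver notre équation de la position x(t) = 2·exp(-2·t) 1 fois. La dérivée de la position donne la vitesse: v(t) = -4·exp(-2·t). Nous avons la vitesse v(t) = -4·exp(-2·t). En substituant t = log(2)/2: v(log(2)/2) = -2.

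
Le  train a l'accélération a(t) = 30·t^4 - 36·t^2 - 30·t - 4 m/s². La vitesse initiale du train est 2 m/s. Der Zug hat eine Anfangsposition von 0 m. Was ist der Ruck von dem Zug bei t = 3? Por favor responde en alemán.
Wir müssen unsere Gleichung für die Beschleunigung a(t) = 30·t^4 - 36·t^2 - 30·t - 4 1-mal ableiten. Mit d/dt von a(t) finden wir j(t) = 120·t^3 - 72·t - 30. Wir haben den Ruck j(t) = 120·t^3 - 72·t - 30. Durch Einsetzen von t = 3: j(3) = 2994.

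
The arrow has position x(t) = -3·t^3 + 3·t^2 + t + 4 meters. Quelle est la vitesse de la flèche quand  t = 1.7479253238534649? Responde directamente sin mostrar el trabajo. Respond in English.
v(1.7479253238534649) = -16.0096344967934.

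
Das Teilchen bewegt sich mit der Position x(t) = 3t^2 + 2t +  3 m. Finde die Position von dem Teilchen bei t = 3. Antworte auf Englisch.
From the given position equation x(t) = 3·t^2 + 2·t + 3, we substitute t = 3 to get x = 36.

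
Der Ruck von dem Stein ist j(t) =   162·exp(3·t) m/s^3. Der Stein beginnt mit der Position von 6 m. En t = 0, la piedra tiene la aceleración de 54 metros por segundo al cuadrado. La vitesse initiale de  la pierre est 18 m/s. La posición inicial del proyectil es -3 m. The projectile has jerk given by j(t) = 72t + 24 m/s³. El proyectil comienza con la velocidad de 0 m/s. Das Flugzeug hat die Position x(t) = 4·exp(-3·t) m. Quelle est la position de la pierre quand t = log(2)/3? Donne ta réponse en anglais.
Starting from jerk j(t) = 162·exp(3·t), we take 3 integrals. Taking ∫j(t)dt and applying a(0) = 54, we find a(t) = 54·exp(3·t). Taking ∫a(t)dt and applying v(0) = 18, we find v(t) = 18·exp(3·t). The integral of velocity, with x(0) = 6, gives position: x(t) = 6·exp(3·t). From the given position equation x(t) = 6·exp(3·t), we substitute t = log(2)/3 to get x = 12.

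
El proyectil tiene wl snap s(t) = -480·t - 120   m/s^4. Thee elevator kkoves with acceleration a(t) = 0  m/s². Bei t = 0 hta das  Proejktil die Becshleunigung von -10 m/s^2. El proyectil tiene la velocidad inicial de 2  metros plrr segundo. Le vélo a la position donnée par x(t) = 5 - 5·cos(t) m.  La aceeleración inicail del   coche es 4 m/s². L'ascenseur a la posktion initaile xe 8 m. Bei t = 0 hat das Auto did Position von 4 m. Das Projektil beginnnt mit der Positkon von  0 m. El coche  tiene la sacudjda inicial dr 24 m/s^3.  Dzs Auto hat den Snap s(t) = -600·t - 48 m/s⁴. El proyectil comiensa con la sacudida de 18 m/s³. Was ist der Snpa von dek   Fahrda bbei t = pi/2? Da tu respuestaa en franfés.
En partant de la position x(t) = 5 - 5·cos(t), nous prenons 4 dérivées. En prenant d/dt de x(t), nous trouvons v(t) = 5·sin(t). En dérivant la vitesse, nous obtenons l'accélération: a(t) = 5·cos(t). En dérivant l'accélération, nous obtenons le jerk: j(t) = -5·sin(t). En dérivant le jerk, nous obtenons le snap: s(t) = -5·cos(t). Nous avons le snap s(t) = -5·cos(t). En substituant t = pi/2: s(pi/2) = 0.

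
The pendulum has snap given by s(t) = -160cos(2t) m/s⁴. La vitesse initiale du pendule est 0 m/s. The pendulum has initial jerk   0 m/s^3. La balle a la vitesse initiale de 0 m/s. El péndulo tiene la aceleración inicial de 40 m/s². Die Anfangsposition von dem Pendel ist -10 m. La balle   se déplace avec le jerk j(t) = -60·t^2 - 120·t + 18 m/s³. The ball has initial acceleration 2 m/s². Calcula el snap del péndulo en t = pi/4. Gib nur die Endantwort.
s(pi/4) = 0.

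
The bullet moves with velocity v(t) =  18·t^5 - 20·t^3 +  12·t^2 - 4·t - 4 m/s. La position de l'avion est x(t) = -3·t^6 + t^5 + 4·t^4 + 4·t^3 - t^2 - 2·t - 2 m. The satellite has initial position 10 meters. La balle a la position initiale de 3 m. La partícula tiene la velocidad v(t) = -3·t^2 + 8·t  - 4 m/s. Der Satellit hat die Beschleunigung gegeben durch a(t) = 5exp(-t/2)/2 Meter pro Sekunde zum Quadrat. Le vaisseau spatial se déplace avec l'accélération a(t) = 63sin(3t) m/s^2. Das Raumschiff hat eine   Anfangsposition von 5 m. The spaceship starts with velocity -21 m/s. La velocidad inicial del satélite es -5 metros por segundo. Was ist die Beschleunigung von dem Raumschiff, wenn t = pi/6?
Aus der Gleichung für die Beschleunigung a(t) = 63·sin(3·t), setzen wir t = pi/6 ein und erhalten a = 63.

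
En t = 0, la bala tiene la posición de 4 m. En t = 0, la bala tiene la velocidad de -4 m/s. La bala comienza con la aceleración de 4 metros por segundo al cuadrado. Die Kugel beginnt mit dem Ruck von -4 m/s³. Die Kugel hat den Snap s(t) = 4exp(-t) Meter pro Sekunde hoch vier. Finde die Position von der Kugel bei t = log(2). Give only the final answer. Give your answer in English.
The position at t = log(2) is x = 2.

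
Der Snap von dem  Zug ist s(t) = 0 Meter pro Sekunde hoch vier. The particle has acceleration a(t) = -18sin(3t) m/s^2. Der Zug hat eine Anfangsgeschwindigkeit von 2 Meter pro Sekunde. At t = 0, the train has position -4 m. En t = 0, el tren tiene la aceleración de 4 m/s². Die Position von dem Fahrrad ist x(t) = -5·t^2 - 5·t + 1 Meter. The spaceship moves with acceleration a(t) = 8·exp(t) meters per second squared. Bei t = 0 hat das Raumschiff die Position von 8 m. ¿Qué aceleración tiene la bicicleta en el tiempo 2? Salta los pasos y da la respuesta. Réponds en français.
L'accélération à t = 2 est a = -10.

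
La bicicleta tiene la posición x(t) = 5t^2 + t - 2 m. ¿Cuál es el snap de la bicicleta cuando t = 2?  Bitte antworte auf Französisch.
En partant de la position x(t) = 5·t^2 + t - 2, nous prenons 4 dérivées. La dérivée de la position donne la vitesse: v(t) = 10·t + 1. En prenant d/dt de v(t), nous trouvons a(t) = 10. La dérivée de l'accélération donne le jerk: j(t) = 0. La dérivée du jerk donne le snap: s(t) = 0. Nous avons le snap s(t) = 0. En substituant t = 2: s(2) = 0.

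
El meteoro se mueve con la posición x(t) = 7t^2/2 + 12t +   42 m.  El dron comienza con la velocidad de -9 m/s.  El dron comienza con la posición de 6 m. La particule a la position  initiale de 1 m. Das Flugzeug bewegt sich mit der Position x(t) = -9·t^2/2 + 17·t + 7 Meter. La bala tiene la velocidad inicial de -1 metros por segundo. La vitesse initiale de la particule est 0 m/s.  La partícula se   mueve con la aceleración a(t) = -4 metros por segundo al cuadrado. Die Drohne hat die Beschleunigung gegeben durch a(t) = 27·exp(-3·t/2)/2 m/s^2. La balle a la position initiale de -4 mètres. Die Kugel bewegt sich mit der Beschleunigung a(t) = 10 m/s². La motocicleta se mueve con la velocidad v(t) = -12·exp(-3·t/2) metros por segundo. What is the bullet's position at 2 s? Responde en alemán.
Um dies zu lösen, müssen wir 2 Integrale unserer Gleichung für die Beschleunigung a(t) = 10 finden. Durch Integration von der Beschleunigung und Verwendung der Anfangsbedingung v(0) = -1, erhalten wir v(t) = 10·t - 1. Die Stammfunktion von der Geschwindigkeit ist die Position. Mit x(0) = -4 erhalten wir x(t) = 5·t^2 - t - 4. Mit x(t) = 5·t^2 - t - 4 und Einsetzen von t = 2, finden wir x = 14.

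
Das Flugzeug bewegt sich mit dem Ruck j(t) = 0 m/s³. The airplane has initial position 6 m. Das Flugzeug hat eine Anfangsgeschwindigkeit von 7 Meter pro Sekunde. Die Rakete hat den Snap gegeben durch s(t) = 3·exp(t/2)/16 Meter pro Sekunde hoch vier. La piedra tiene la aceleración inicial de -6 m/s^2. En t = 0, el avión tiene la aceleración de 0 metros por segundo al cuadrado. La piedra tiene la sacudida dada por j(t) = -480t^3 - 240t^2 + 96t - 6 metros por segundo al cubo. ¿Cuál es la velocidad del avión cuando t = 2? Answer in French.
Nous devons intégrer notre équation du jerk j(t) = 0 2 fois. En intégrant le jerk et en utilisant la condition initiale a(0) = 0, nous obtenons a(t) = 0. En prenant ∫a(t)dt et en appliquant v(0) = 7, nous trouvons v(t) = 7. Nous avons la vitesse v(t) = 7. En substituant t = 2: v(2) = 7.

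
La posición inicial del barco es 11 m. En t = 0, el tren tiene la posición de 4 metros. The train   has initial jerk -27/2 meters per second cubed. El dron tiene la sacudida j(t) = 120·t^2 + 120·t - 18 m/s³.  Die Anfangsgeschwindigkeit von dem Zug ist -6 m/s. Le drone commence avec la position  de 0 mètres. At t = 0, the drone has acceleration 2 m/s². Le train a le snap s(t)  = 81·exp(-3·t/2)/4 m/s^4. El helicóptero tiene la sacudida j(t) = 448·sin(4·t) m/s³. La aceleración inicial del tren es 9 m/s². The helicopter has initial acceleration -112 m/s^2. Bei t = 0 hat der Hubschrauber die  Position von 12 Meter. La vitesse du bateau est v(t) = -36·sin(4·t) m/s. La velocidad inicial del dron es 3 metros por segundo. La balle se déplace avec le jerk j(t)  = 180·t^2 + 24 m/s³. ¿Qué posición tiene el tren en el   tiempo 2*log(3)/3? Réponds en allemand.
Wir müssen die Stammfunktion unserer Gleichung für den Snap s(t) = 81·exp(-3·t/2)/4 4-mal finden. Das Integral von dem Snap ist der Ruck. Mit j(0) = -27/2 erhalten wir j(t) = -27·exp(-3·t/2)/2. Durch Integration von dem Ruck und Verwendung der Anfangsbedingung a(0) = 9, erhalten wir a(t) = 9·exp(-3·t/2). Mit ∫a(t)dt und Anwendung von v(0) = -6, finden wir v(t) = -6·exp(-3·t/2). Durch Integration von der Geschwindigkeit und Verwendung der Anfangsbedingung x(0) = 4, erhalten wir x(t) = 4·exp(-3·t/2). Aus der Gleichung für die Position x(t) = 4·exp(-3·t/2), setzen wir t = 2*log(3)/3 ein und erhalten x = 4/3.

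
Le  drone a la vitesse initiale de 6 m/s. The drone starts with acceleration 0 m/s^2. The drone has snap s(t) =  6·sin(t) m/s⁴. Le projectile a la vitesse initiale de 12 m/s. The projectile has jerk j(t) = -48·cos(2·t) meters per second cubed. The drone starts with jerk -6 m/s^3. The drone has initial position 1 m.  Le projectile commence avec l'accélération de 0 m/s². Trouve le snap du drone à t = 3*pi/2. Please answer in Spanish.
De la ecuación del snap s(t) = 6·sin(t), sustituimos t = 3*pi/2 para obtener s = -6.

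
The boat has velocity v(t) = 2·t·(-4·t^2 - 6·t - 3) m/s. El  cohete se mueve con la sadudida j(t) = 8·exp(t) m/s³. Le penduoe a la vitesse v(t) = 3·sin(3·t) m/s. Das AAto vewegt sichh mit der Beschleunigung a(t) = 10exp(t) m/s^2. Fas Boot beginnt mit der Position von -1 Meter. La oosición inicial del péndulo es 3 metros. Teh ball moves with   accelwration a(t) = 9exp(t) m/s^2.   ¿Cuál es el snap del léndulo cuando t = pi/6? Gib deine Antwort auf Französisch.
En partant de la vitesse v(t) = 3·sin(3·t), nous prenons 3 dérivées. La dérivée de la vitesse donne l'accélération: a(t) = 9·cos(3·t). En dérivant l'accélération, nous obtenons le jerk: j(t) = -27·sin(3·t). En prenant d/dt de j(t), nous trouvons s(t) = -81·cos(3·t). En utilisant s(t) = -81·cos(3·t) et en substituant t = pi/6, nous trouvons s = 0.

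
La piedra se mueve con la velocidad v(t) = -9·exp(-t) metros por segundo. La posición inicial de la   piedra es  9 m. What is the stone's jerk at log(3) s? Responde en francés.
Nous devons dériver notre équation de la vitesse v(t) = -9·exp(-t) 2 fois. En prenant d/dt de v(t), nous trouvons a(t) = 9·exp(-t). La dérivée de l'accélération donne le jerk: j(t) = -9·exp(-t). De l'équation du jerk j(t) = -9·exp(-t), nous substituons t = log(3) pour obtenir j = -3.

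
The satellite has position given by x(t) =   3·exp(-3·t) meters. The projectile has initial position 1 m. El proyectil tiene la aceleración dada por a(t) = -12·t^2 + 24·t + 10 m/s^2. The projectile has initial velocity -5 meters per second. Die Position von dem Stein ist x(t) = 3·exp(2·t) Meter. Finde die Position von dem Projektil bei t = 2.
Wir müssen die Stammfunktion unserer Gleichung für die Beschleunigung a(t) = -12·t^2 + 24·t + 10 2-mal finden. Das Integral von der Beschleunigung ist die Geschwindigkeit. Mit v(0) = -5 erhalten wir v(t) = -4·t^3 + 12·t^2 + 10·t - 5. Mit ∫v(t)dt und Anwendung von x(0) = 1, finden wir x(t) = -t^4 + 4·t^3 + 5·t^2 - 5·t + 1. Wir haben die Position x(t) = -t^4 + 4·t^3 + 5·t^2 - 5·t + 1. Durch Einsetzen von t = 2: x(2) = 27.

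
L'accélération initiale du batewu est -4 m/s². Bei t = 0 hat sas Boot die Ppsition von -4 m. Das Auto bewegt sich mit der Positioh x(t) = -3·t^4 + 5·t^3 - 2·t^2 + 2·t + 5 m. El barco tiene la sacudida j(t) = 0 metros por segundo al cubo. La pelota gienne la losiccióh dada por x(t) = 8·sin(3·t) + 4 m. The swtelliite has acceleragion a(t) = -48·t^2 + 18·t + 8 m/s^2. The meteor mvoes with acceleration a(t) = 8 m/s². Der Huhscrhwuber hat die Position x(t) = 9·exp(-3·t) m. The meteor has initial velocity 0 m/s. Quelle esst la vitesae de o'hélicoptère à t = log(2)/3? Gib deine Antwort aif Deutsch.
Ausgehend von der Position x(t) = 9·exp(-3·t), nehmen wir 1 Ableitung. Die Ableitung von der Position ergibt die Geschwindigkeit: v(t) = -27·exp(-3·t). Wir haben die Geschwindigkeit v(t) = -27·exp(-3·t). Durch Einsetzen von t = log(2)/3: v(log(2)/3) = -27/2.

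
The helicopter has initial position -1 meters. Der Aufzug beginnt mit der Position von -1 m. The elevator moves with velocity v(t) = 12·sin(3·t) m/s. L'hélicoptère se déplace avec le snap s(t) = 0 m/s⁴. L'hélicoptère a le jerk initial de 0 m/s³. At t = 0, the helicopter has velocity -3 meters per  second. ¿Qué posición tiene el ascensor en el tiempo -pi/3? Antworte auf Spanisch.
Debemos encontrar la integral de nuestra ecuación de la velocidad v(t) = 12·sin(3·t) 1 vez. Integrando la velocidad y usando la condición inicial x(0) = -1, obtenemos x(t) = 3 - 4·cos(3·t). Tenemos la posición x(t) = 3 - 4·cos(3·t). Sustituyendo t = -pi/3: x(-pi/3) = 7.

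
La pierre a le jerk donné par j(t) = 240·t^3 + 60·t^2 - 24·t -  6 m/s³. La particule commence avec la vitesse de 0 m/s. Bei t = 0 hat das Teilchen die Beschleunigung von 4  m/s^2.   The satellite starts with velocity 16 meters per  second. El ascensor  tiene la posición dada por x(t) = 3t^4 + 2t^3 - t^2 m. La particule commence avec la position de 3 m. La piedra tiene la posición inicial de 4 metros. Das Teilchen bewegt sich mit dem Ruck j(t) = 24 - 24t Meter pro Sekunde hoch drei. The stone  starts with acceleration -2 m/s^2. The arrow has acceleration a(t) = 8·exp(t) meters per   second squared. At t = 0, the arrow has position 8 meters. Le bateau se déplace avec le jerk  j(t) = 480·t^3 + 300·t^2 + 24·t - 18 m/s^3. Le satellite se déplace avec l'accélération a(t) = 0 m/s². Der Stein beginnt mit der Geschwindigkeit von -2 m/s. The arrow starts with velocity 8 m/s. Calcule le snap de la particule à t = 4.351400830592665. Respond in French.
Pour résoudre ceci, nous devons prendre 1 dérivée de notre équation du jerk j(t) = 24 - 24·t. La dérivée du jerk donne le snap: s(t) = -24. De l'équation du snap s(t) = -24, nous substituons t = 4.351400830592665 pour obtenir s = -24.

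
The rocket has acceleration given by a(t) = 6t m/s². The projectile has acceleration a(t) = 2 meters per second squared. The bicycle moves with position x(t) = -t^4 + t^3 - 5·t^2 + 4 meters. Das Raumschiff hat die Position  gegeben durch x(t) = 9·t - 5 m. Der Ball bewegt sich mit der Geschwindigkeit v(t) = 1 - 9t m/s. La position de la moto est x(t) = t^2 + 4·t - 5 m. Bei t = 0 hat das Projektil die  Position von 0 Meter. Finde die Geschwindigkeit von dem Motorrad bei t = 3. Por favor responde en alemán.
Ausgehend von der Position x(t) = t^2 + 4·t - 5, nehmen wir 1 Ableitung. Durch Ableiten von der Position erhalten wir die Geschwindigkeit: v(t) = 2·t + 4. Mit v(t) = 2·t + 4 und Einsetzen von t = 3, finden wir v = 10.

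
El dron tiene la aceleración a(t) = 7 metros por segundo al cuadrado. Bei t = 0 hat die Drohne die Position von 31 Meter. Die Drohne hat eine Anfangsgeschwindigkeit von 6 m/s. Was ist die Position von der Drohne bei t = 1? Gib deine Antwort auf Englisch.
To find the answer, we compute 2 integrals of a(t) = 7. The antiderivative of acceleration is velocity. Using v(0) = 6, we get v(t) = 7·t + 6. Finding the antiderivative of v(t) and using x(0) = 31: x(t) = 7·t^2/2 + 6·t + 31. Using x(t) = 7·t^2/2 + 6·t + 31 and substituting t = 1, we find x = 81/2.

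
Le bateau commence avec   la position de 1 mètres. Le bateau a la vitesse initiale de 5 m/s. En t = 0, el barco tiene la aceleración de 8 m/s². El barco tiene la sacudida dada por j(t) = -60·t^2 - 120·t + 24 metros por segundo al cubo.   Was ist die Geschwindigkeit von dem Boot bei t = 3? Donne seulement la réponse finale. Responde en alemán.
Die Geschwindigkeit bei t = 3 ist v = -808.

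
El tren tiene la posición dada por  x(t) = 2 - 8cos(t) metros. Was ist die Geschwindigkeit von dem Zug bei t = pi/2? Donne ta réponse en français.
Pour résoudre ceci, nous devons prendre 1 dérivée de notre équation de la position x(t) = 2 - 8·cos(t). En prenant d/dt de x(t), nous trouvons v(t) = 8·sin(t). Nous avons la vitesse v(t) = 8·sin(t). En substituant t = pi/2: v(pi/2) = 8.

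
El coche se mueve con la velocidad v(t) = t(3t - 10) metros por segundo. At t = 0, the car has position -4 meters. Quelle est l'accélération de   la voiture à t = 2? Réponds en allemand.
Um dies zu lösen, müssen wir 1 Ableitung unserer Gleichung für die Geschwindigkeit v(t) = t·(3·t - 10) nehmen. Mit d/dt von v(t) finden wir a(t) = 6·t - 10. Mit a(t) = 6·t - 10 und Einsetzen von t = 2, finden wir a = 2.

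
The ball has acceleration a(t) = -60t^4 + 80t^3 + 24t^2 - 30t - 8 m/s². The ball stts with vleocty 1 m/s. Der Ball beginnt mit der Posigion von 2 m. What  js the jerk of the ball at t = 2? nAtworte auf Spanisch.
Debemos derivar nuestra ecuación de la aceleración a(t) = -60·t^4 + 80·t^3 + 24·t^2 - 30·t - 8 1 vez. Derivando la aceleración, obtenemos la sacudida: j(t) = -240·t^3 + 240·t^2 + 48·t - 30. Tenemos la sacudida j(t) = -240·t^3 + 240·t^2 + 48·t - 30. Sustituyendo t = 2: j(2) = -894.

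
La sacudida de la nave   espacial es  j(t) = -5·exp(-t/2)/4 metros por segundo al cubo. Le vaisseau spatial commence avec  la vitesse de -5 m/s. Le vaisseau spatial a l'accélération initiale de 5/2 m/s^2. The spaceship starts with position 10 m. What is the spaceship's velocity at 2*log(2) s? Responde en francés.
Nous devons trouver la primitive de notre équation du jerk j(t) = -5·exp(-t/2)/4 2 fois. En prenant ∫j(t)dt et en appliquant a(0) = 5/2, nous trouvons a(t) = 5·exp(-t/2)/2. En prenant ∫a(t)dt et en appliquant v(0) = -5, nous trouvons v(t) = -5·exp(-t/2). De l'équation de la vitesse v(t) = -5·exp(-t/2), nous substituons t = 2*log(2) pour obtenir v = -5/2.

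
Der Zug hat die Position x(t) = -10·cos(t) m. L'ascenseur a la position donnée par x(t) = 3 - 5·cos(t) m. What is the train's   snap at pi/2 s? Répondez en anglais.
We must differentiate our position equation x(t) = -10·cos(t) 4 times. Taking d/dt of x(t), we find v(t) = 10·sin(t). Differentiating velocity, we get acceleration: a(t) = 10·cos(t). Taking d/dt of a(t), we find j(t) = -10·sin(t). Differentiating jerk, we get snap: s(t) = -10·cos(t). We have snap s(t) = -10·cos(t). Substituting t = pi/2: s(pi/2) = 0.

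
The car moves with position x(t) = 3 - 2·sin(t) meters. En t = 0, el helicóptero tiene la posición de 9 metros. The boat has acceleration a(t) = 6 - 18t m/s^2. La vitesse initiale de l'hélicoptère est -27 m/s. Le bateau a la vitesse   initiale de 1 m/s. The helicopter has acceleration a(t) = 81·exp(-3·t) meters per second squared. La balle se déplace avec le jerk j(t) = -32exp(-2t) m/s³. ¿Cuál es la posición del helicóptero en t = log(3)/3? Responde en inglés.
We need to integrate our acceleration equation a(t) = 81·exp(-3·t) 2 times. The antiderivative of acceleration, with v(0) = -27, gives velocity: v(t) = -27·exp(-3·t). Integrating velocity and using the initial condition x(0) = 9, we get x(t) = 9·exp(-3·t). We have position x(t) = 9·exp(-3·t). Substituting t = log(3)/3: x(log(3)/3) = 3.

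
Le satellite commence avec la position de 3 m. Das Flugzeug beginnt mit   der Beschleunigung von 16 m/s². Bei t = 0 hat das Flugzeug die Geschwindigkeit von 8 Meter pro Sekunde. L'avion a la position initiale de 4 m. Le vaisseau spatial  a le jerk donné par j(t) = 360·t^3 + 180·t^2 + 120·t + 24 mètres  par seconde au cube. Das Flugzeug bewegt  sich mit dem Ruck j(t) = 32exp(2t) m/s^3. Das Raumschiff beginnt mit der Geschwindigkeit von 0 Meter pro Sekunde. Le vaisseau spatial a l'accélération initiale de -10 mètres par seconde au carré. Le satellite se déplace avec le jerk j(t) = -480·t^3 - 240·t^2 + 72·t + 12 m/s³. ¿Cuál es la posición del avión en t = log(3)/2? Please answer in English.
To find the answer, we compute 3 integrals of j(t) = 32·exp(2·t). Integrating jerk and using the initial condition a(0) = 16, we get a(t) = 16·exp(2·t). The antiderivative of acceleration, with v(0) = 8, gives velocity: v(t) = 8·exp(2·t). Integrating velocity and using the initial condition x(0) = 4, we get x(t) = 4·exp(2·t). Using x(t) = 4·exp(2·t) and substituting t = log(3)/2, we find x = 12.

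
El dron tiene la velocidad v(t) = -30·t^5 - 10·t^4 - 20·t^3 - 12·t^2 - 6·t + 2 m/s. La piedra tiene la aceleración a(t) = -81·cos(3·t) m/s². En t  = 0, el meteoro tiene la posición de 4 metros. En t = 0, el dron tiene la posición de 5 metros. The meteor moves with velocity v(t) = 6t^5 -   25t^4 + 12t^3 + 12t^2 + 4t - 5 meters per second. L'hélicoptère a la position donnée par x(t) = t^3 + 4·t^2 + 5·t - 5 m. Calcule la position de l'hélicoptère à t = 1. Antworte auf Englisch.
We have position x(t) = t^3 + 4·t^2 + 5·t - 5. Substituting t = 1: x(1) = 5.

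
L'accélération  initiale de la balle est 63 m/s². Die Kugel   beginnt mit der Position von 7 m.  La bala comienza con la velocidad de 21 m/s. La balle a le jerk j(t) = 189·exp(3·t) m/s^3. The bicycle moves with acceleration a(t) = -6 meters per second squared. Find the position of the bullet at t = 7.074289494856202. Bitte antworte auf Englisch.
Starting from jerk j(t) = 189·exp(3·t), we take 3 antiderivatives. The antiderivative of jerk, with a(0) = 63, gives acceleration: a(t) = 63·exp(3·t). Integrating acceleration and using the initial condition v(0) = 21, we get v(t) = 21·exp(3·t). Integrating velocity and using the initial condition x(0) = 7, we get x(t) = 7·exp(3·t). Using x(t) = 7·exp(3·t) and substituting t = 7.074289494856202, we find x = 11536463942.6613.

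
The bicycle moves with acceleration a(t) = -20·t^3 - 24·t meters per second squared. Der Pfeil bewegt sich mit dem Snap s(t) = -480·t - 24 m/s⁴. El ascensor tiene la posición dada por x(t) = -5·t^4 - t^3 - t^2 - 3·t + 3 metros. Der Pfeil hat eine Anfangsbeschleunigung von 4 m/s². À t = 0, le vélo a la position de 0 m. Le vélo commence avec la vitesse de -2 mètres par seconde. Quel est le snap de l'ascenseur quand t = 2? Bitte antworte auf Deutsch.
Wir müssen unsere Gleichung für die Position x(t) = -5·t^4 - t^3 - t^2 - 3·t + 3 4-mal ableiten. Durch Ableiten von der Position erhalten wir die Geschwindigkeit: v(t) = -20·t^3 - 3·t^2 - 2·t - 3. Mit d/dt von v(t) finden wir a(t) = -60·t^2 - 6·t - 2. Mit d/dt von a(t) finden wir j(t) = -120·t - 6. Mit d/dt von j(t) finden wir s(t) = -120. Mit s(t) = -120 und Einsetzen von t = 2, finden wir s = -120.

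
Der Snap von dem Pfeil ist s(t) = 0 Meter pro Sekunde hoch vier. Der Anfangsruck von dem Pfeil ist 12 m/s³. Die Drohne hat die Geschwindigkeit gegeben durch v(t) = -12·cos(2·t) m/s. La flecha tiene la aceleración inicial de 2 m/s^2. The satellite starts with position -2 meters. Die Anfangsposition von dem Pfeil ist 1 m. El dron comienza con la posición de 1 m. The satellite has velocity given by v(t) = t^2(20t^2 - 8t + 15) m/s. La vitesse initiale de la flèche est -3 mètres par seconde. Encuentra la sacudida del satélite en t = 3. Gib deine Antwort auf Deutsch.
Ausgehend von der Geschwindigkeit v(t) = t^2·(20·t^2 - 8·t + 15), nehmen wir 2 Ableitungen. Mit d/dt von v(t) finden wir a(t) = t^2·(40·t - 8) + 2·t·(20·t^2 - 8·t + 15). Durch Ableiten von der Beschleunigung erhalten wir den Ruck: j(t) = 80·t^2 + 4·t·(40·t - 8) - 16·t + 30. Aus der Gleichung für den Ruck j(t) = 80·t^2 + 4·t·(40·t - 8) - 16·t + 30, setzen wir t = 3 ein und erhalten j = 2046.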